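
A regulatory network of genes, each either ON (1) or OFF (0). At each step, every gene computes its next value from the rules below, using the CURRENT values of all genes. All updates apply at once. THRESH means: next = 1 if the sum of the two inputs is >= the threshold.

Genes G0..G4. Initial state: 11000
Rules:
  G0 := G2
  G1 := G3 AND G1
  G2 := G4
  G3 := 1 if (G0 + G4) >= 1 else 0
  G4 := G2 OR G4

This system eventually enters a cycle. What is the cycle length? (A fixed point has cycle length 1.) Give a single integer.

Step 0: 11000
Step 1: G0=G2=0 G1=G3&G1=0&1=0 G2=G4=0 G3=(1+0>=1)=1 G4=G2|G4=0|0=0 -> 00010
Step 2: G0=G2=0 G1=G3&G1=1&0=0 G2=G4=0 G3=(0+0>=1)=0 G4=G2|G4=0|0=0 -> 00000
Step 3: G0=G2=0 G1=G3&G1=0&0=0 G2=G4=0 G3=(0+0>=1)=0 G4=G2|G4=0|0=0 -> 00000
State from step 3 equals state from step 2 -> cycle length 1

Answer: 1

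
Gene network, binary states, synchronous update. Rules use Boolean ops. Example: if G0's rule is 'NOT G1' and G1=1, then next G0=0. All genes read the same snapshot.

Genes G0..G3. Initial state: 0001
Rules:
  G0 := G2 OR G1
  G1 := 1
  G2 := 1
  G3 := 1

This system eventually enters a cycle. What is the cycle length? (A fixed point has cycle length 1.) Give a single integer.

Answer: 1

Derivation:
Step 0: 0001
Step 1: G0=G2|G1=0|0=0 G1=1(const) G2=1(const) G3=1(const) -> 0111
Step 2: G0=G2|G1=1|1=1 G1=1(const) G2=1(const) G3=1(const) -> 1111
Step 3: G0=G2|G1=1|1=1 G1=1(const) G2=1(const) G3=1(const) -> 1111
State from step 3 equals state from step 2 -> cycle length 1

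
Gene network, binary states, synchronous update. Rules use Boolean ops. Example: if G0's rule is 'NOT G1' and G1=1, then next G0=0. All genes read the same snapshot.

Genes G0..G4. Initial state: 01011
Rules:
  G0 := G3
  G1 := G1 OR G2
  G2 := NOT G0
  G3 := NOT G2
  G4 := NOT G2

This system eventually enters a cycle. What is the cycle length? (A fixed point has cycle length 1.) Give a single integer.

Step 0: 01011
Step 1: G0=G3=1 G1=G1|G2=1|0=1 G2=NOT G0=NOT 0=1 G3=NOT G2=NOT 0=1 G4=NOT G2=NOT 0=1 -> 11111
Step 2: G0=G3=1 G1=G1|G2=1|1=1 G2=NOT G0=NOT 1=0 G3=NOT G2=NOT 1=0 G4=NOT G2=NOT 1=0 -> 11000
Step 3: G0=G3=0 G1=G1|G2=1|0=1 G2=NOT G0=NOT 1=0 G3=NOT G2=NOT 0=1 G4=NOT G2=NOT 0=1 -> 01011
State from step 3 equals state from step 0 -> cycle length 3

Answer: 3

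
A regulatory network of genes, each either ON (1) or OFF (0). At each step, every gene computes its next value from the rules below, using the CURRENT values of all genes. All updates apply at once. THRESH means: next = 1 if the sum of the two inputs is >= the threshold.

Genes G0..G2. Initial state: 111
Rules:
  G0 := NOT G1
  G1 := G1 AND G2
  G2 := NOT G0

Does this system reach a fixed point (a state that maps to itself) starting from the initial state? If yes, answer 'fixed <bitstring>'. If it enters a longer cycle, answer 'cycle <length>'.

Step 0: 111
Step 1: G0=NOT G1=NOT 1=0 G1=G1&G2=1&1=1 G2=NOT G0=NOT 1=0 -> 010
Step 2: G0=NOT G1=NOT 1=0 G1=G1&G2=1&0=0 G2=NOT G0=NOT 0=1 -> 001
Step 3: G0=NOT G1=NOT 0=1 G1=G1&G2=0&1=0 G2=NOT G0=NOT 0=1 -> 101
Step 4: G0=NOT G1=NOT 0=1 G1=G1&G2=0&1=0 G2=NOT G0=NOT 1=0 -> 100
Step 5: G0=NOT G1=NOT 0=1 G1=G1&G2=0&0=0 G2=NOT G0=NOT 1=0 -> 100
Fixed point reached at step 4: 100

Answer: fixed 100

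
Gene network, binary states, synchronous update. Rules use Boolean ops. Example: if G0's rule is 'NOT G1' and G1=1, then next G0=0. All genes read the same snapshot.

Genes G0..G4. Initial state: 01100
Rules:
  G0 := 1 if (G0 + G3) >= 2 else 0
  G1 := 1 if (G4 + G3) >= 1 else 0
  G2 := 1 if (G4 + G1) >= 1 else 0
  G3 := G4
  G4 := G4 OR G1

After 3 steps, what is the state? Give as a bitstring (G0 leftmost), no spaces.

Step 1: G0=(0+0>=2)=0 G1=(0+0>=1)=0 G2=(0+1>=1)=1 G3=G4=0 G4=G4|G1=0|1=1 -> 00101
Step 2: G0=(0+0>=2)=0 G1=(1+0>=1)=1 G2=(1+0>=1)=1 G3=G4=1 G4=G4|G1=1|0=1 -> 01111
Step 3: G0=(0+1>=2)=0 G1=(1+1>=1)=1 G2=(1+1>=1)=1 G3=G4=1 G4=G4|G1=1|1=1 -> 01111

01111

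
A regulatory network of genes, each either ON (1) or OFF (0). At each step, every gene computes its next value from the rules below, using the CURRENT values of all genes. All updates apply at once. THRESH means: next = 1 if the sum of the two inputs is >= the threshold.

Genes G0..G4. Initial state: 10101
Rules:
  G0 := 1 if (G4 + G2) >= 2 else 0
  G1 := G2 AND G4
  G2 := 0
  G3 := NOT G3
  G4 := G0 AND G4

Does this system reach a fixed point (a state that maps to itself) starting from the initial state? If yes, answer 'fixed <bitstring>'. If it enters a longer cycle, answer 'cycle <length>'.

Step 0: 10101
Step 1: G0=(1+1>=2)=1 G1=G2&G4=1&1=1 G2=0(const) G3=NOT G3=NOT 0=1 G4=G0&G4=1&1=1 -> 11011
Step 2: G0=(1+0>=2)=0 G1=G2&G4=0&1=0 G2=0(const) G3=NOT G3=NOT 1=0 G4=G0&G4=1&1=1 -> 00001
Step 3: G0=(1+0>=2)=0 G1=G2&G4=0&1=0 G2=0(const) G3=NOT G3=NOT 0=1 G4=G0&G4=0&1=0 -> 00010
Step 4: G0=(0+0>=2)=0 G1=G2&G4=0&0=0 G2=0(const) G3=NOT G3=NOT 1=0 G4=G0&G4=0&0=0 -> 00000
Step 5: G0=(0+0>=2)=0 G1=G2&G4=0&0=0 G2=0(const) G3=NOT G3=NOT 0=1 G4=G0&G4=0&0=0 -> 00010
Cycle of length 2 starting at step 3 -> no fixed point

Answer: cycle 2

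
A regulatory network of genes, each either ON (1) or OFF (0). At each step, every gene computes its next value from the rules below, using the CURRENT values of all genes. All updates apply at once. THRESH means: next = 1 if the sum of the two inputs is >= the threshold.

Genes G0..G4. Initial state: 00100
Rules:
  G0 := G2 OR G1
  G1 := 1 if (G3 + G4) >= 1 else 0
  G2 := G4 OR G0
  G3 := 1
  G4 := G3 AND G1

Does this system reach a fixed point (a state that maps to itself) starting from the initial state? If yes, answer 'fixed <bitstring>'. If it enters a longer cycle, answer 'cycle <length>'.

Answer: fixed 11111

Derivation:
Step 0: 00100
Step 1: G0=G2|G1=1|0=1 G1=(0+0>=1)=0 G2=G4|G0=0|0=0 G3=1(const) G4=G3&G1=0&0=0 -> 10010
Step 2: G0=G2|G1=0|0=0 G1=(1+0>=1)=1 G2=G4|G0=0|1=1 G3=1(const) G4=G3&G1=1&0=0 -> 01110
Step 3: G0=G2|G1=1|1=1 G1=(1+0>=1)=1 G2=G4|G0=0|0=0 G3=1(const) G4=G3&G1=1&1=1 -> 11011
Step 4: G0=G2|G1=0|1=1 G1=(1+1>=1)=1 G2=G4|G0=1|1=1 G3=1(const) G4=G3&G1=1&1=1 -> 11111
Step 5: G0=G2|G1=1|1=1 G1=(1+1>=1)=1 G2=G4|G0=1|1=1 G3=1(const) G4=G3&G1=1&1=1 -> 11111
Fixed point reached at step 4: 11111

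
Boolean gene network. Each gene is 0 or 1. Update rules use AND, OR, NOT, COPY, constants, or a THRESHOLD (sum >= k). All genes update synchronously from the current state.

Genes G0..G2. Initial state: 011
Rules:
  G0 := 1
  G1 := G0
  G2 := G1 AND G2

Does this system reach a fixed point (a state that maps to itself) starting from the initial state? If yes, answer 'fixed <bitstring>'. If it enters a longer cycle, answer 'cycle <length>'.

Answer: fixed 110

Derivation:
Step 0: 011
Step 1: G0=1(const) G1=G0=0 G2=G1&G2=1&1=1 -> 101
Step 2: G0=1(const) G1=G0=1 G2=G1&G2=0&1=0 -> 110
Step 3: G0=1(const) G1=G0=1 G2=G1&G2=1&0=0 -> 110
Fixed point reached at step 2: 110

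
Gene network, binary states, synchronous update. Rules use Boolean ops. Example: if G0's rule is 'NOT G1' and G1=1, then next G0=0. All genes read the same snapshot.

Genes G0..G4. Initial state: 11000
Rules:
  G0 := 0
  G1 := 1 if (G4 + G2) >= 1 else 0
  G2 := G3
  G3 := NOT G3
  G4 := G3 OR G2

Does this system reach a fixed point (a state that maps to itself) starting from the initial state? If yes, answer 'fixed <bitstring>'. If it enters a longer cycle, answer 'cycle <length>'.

Answer: cycle 2

Derivation:
Step 0: 11000
Step 1: G0=0(const) G1=(0+0>=1)=0 G2=G3=0 G3=NOT G3=NOT 0=1 G4=G3|G2=0|0=0 -> 00010
Step 2: G0=0(const) G1=(0+0>=1)=0 G2=G3=1 G3=NOT G3=NOT 1=0 G4=G3|G2=1|0=1 -> 00101
Step 3: G0=0(const) G1=(1+1>=1)=1 G2=G3=0 G3=NOT G3=NOT 0=1 G4=G3|G2=0|1=1 -> 01011
Step 4: G0=0(const) G1=(1+0>=1)=1 G2=G3=1 G3=NOT G3=NOT 1=0 G4=G3|G2=1|0=1 -> 01101
Step 5: G0=0(const) G1=(1+1>=1)=1 G2=G3=0 G3=NOT G3=NOT 0=1 G4=G3|G2=0|1=1 -> 01011
Cycle of length 2 starting at step 3 -> no fixed point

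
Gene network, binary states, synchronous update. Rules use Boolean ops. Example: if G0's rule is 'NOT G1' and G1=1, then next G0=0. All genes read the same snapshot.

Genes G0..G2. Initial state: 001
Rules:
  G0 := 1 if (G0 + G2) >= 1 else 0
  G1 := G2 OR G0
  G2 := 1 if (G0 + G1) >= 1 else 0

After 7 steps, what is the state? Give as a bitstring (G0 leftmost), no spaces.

Step 1: G0=(0+1>=1)=1 G1=G2|G0=1|0=1 G2=(0+0>=1)=0 -> 110
Step 2: G0=(1+0>=1)=1 G1=G2|G0=0|1=1 G2=(1+1>=1)=1 -> 111
Step 3: G0=(1+1>=1)=1 G1=G2|G0=1|1=1 G2=(1+1>=1)=1 -> 111
Step 4: G0=(1+1>=1)=1 G1=G2|G0=1|1=1 G2=(1+1>=1)=1 -> 111
Step 5: G0=(1+1>=1)=1 G1=G2|G0=1|1=1 G2=(1+1>=1)=1 -> 111
Step 6: G0=(1+1>=1)=1 G1=G2|G0=1|1=1 G2=(1+1>=1)=1 -> 111
Step 7: G0=(1+1>=1)=1 G1=G2|G0=1|1=1 G2=(1+1>=1)=1 -> 111

111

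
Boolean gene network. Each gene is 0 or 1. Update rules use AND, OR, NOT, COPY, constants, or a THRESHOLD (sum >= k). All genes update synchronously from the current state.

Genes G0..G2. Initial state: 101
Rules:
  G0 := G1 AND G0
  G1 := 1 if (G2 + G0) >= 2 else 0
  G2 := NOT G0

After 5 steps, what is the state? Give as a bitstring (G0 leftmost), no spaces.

Step 1: G0=G1&G0=0&1=0 G1=(1+1>=2)=1 G2=NOT G0=NOT 1=0 -> 010
Step 2: G0=G1&G0=1&0=0 G1=(0+0>=2)=0 G2=NOT G0=NOT 0=1 -> 001
Step 3: G0=G1&G0=0&0=0 G1=(1+0>=2)=0 G2=NOT G0=NOT 0=1 -> 001
Step 4: G0=G1&G0=0&0=0 G1=(1+0>=2)=0 G2=NOT G0=NOT 0=1 -> 001
Step 5: G0=G1&G0=0&0=0 G1=(1+0>=2)=0 G2=NOT G0=NOT 0=1 -> 001

001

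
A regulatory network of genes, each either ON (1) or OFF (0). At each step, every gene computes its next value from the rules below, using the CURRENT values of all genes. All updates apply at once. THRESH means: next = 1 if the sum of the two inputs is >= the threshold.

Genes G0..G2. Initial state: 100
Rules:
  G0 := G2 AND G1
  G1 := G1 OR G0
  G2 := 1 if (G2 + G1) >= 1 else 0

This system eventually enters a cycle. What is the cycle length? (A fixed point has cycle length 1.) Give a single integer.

Step 0: 100
Step 1: G0=G2&G1=0&0=0 G1=G1|G0=0|1=1 G2=(0+0>=1)=0 -> 010
Step 2: G0=G2&G1=0&1=0 G1=G1|G0=1|0=1 G2=(0+1>=1)=1 -> 011
Step 3: G0=G2&G1=1&1=1 G1=G1|G0=1|0=1 G2=(1+1>=1)=1 -> 111
Step 4: G0=G2&G1=1&1=1 G1=G1|G0=1|1=1 G2=(1+1>=1)=1 -> 111
State from step 4 equals state from step 3 -> cycle length 1

Answer: 1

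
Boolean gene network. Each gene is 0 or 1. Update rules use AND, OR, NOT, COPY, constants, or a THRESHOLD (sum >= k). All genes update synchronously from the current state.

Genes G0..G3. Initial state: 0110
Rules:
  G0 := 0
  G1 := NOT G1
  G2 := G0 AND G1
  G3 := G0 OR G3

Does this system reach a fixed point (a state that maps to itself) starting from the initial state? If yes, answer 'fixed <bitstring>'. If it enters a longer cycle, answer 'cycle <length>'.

Answer: cycle 2

Derivation:
Step 0: 0110
Step 1: G0=0(const) G1=NOT G1=NOT 1=0 G2=G0&G1=0&1=0 G3=G0|G3=0|0=0 -> 0000
Step 2: G0=0(const) G1=NOT G1=NOT 0=1 G2=G0&G1=0&0=0 G3=G0|G3=0|0=0 -> 0100
Step 3: G0=0(const) G1=NOT G1=NOT 1=0 G2=G0&G1=0&1=0 G3=G0|G3=0|0=0 -> 0000
Cycle of length 2 starting at step 1 -> no fixed point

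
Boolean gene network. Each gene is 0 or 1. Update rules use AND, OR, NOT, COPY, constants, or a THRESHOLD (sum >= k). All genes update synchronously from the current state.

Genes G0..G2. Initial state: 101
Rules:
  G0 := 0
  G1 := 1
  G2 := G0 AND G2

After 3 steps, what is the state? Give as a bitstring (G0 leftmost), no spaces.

Step 1: G0=0(const) G1=1(const) G2=G0&G2=1&1=1 -> 011
Step 2: G0=0(const) G1=1(const) G2=G0&G2=0&1=0 -> 010
Step 3: G0=0(const) G1=1(const) G2=G0&G2=0&0=0 -> 010

010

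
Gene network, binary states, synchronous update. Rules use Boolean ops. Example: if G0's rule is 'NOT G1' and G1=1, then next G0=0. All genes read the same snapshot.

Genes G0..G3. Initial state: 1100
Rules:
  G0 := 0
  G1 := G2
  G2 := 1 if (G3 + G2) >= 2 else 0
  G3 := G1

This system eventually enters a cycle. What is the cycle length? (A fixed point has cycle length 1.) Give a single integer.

Step 0: 1100
Step 1: G0=0(const) G1=G2=0 G2=(0+0>=2)=0 G3=G1=1 -> 0001
Step 2: G0=0(const) G1=G2=0 G2=(1+0>=2)=0 G3=G1=0 -> 0000
Step 3: G0=0(const) G1=G2=0 G2=(0+0>=2)=0 G3=G1=0 -> 0000
State from step 3 equals state from step 2 -> cycle length 1

Answer: 1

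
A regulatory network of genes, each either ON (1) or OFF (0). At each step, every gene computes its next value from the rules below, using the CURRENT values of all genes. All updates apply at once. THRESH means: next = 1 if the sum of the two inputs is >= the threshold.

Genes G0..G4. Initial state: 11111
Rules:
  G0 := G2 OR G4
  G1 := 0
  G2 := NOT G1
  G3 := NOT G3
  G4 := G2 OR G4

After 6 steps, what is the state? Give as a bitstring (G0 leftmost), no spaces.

Step 1: G0=G2|G4=1|1=1 G1=0(const) G2=NOT G1=NOT 1=0 G3=NOT G3=NOT 1=0 G4=G2|G4=1|1=1 -> 10001
Step 2: G0=G2|G4=0|1=1 G1=0(const) G2=NOT G1=NOT 0=1 G3=NOT G3=NOT 0=1 G4=G2|G4=0|1=1 -> 10111
Step 3: G0=G2|G4=1|1=1 G1=0(const) G2=NOT G1=NOT 0=1 G3=NOT G3=NOT 1=0 G4=G2|G4=1|1=1 -> 10101
Step 4: G0=G2|G4=1|1=1 G1=0(const) G2=NOT G1=NOT 0=1 G3=NOT G3=NOT 0=1 G4=G2|G4=1|1=1 -> 10111
Step 5: G0=G2|G4=1|1=1 G1=0(const) G2=NOT G1=NOT 0=1 G3=NOT G3=NOT 1=0 G4=G2|G4=1|1=1 -> 10101
Step 6: G0=G2|G4=1|1=1 G1=0(const) G2=NOT G1=NOT 0=1 G3=NOT G3=NOT 0=1 G4=G2|G4=1|1=1 -> 10111

10111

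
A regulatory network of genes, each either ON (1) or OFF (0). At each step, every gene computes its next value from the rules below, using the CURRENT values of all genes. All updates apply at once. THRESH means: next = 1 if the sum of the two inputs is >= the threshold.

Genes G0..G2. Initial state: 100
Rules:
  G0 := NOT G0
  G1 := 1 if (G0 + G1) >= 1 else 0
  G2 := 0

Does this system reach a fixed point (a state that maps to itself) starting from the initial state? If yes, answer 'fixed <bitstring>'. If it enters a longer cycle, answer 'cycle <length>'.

Step 0: 100
Step 1: G0=NOT G0=NOT 1=0 G1=(1+0>=1)=1 G2=0(const) -> 010
Step 2: G0=NOT G0=NOT 0=1 G1=(0+1>=1)=1 G2=0(const) -> 110
Step 3: G0=NOT G0=NOT 1=0 G1=(1+1>=1)=1 G2=0(const) -> 010
Cycle of length 2 starting at step 1 -> no fixed point

Answer: cycle 2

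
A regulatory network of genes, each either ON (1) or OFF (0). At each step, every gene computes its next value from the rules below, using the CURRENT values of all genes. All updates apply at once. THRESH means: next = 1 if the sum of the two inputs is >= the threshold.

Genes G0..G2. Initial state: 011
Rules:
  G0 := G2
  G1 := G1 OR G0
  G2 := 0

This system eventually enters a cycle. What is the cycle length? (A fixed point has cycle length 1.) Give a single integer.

Answer: 1

Derivation:
Step 0: 011
Step 1: G0=G2=1 G1=G1|G0=1|0=1 G2=0(const) -> 110
Step 2: G0=G2=0 G1=G1|G0=1|1=1 G2=0(const) -> 010
Step 3: G0=G2=0 G1=G1|G0=1|0=1 G2=0(const) -> 010
State from step 3 equals state from step 2 -> cycle length 1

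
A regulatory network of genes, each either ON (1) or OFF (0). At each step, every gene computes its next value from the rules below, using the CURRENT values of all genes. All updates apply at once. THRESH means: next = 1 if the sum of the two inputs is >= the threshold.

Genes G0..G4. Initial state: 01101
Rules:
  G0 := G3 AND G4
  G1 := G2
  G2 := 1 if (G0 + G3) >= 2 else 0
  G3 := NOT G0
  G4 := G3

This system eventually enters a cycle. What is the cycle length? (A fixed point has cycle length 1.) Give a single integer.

Answer: 5

Derivation:
Step 0: 01101
Step 1: G0=G3&G4=0&1=0 G1=G2=1 G2=(0+0>=2)=0 G3=NOT G0=NOT 0=1 G4=G3=0 -> 01010
Step 2: G0=G3&G4=1&0=0 G1=G2=0 G2=(0+1>=2)=0 G3=NOT G0=NOT 0=1 G4=G3=1 -> 00011
Step 3: G0=G3&G4=1&1=1 G1=G2=0 G2=(0+1>=2)=0 G3=NOT G0=NOT 0=1 G4=G3=1 -> 10011
Step 4: G0=G3&G4=1&1=1 G1=G2=0 G2=(1+1>=2)=1 G3=NOT G0=NOT 1=0 G4=G3=1 -> 10101
Step 5: G0=G3&G4=0&1=0 G1=G2=1 G2=(1+0>=2)=0 G3=NOT G0=NOT 1=0 G4=G3=0 -> 01000
Step 6: G0=G3&G4=0&0=0 G1=G2=0 G2=(0+0>=2)=0 G3=NOT G0=NOT 0=1 G4=G3=0 -> 00010
Step 7: G0=G3&G4=1&0=0 G1=G2=0 G2=(0+1>=2)=0 G3=NOT G0=NOT 0=1 G4=G3=1 -> 00011
State from step 7 equals state from step 2 -> cycle length 5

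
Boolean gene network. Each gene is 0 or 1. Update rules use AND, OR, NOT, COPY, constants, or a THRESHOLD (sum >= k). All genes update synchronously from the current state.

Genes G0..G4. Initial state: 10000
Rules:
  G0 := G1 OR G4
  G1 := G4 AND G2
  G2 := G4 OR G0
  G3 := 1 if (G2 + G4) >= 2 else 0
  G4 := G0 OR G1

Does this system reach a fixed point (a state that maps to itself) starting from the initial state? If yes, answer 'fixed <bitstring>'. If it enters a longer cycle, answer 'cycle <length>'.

Step 0: 10000
Step 1: G0=G1|G4=0|0=0 G1=G4&G2=0&0=0 G2=G4|G0=0|1=1 G3=(0+0>=2)=0 G4=G0|G1=1|0=1 -> 00101
Step 2: G0=G1|G4=0|1=1 G1=G4&G2=1&1=1 G2=G4|G0=1|0=1 G3=(1+1>=2)=1 G4=G0|G1=0|0=0 -> 11110
Step 3: G0=G1|G4=1|0=1 G1=G4&G2=0&1=0 G2=G4|G0=0|1=1 G3=(1+0>=2)=0 G4=G0|G1=1|1=1 -> 10101
Step 4: G0=G1|G4=0|1=1 G1=G4&G2=1&1=1 G2=G4|G0=1|1=1 G3=(1+1>=2)=1 G4=G0|G1=1|0=1 -> 11111
Step 5: G0=G1|G4=1|1=1 G1=G4&G2=1&1=1 G2=G4|G0=1|1=1 G3=(1+1>=2)=1 G4=G0|G1=1|1=1 -> 11111
Fixed point reached at step 4: 11111

Answer: fixed 11111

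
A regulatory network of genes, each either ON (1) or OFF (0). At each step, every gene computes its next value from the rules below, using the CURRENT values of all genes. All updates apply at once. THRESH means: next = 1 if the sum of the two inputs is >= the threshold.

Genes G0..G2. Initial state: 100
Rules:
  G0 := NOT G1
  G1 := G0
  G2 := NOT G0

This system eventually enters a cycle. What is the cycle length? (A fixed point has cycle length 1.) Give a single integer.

Step 0: 100
Step 1: G0=NOT G1=NOT 0=1 G1=G0=1 G2=NOT G0=NOT 1=0 -> 110
Step 2: G0=NOT G1=NOT 1=0 G1=G0=1 G2=NOT G0=NOT 1=0 -> 010
Step 3: G0=NOT G1=NOT 1=0 G1=G0=0 G2=NOT G0=NOT 0=1 -> 001
Step 4: G0=NOT G1=NOT 0=1 G1=G0=0 G2=NOT G0=NOT 0=1 -> 101
Step 5: G0=NOT G1=NOT 0=1 G1=G0=1 G2=NOT G0=NOT 1=0 -> 110
State from step 5 equals state from step 1 -> cycle length 4

Answer: 4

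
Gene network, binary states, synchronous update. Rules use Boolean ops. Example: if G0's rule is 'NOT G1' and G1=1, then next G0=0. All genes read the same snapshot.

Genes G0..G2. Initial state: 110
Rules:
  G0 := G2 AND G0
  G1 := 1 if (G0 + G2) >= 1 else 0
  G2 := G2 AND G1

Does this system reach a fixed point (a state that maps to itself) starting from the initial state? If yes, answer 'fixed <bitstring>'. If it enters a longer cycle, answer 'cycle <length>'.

Step 0: 110
Step 1: G0=G2&G0=0&1=0 G1=(1+0>=1)=1 G2=G2&G1=0&1=0 -> 010
Step 2: G0=G2&G0=0&0=0 G1=(0+0>=1)=0 G2=G2&G1=0&1=0 -> 000
Step 3: G0=G2&G0=0&0=0 G1=(0+0>=1)=0 G2=G2&G1=0&0=0 -> 000
Fixed point reached at step 2: 000

Answer: fixed 000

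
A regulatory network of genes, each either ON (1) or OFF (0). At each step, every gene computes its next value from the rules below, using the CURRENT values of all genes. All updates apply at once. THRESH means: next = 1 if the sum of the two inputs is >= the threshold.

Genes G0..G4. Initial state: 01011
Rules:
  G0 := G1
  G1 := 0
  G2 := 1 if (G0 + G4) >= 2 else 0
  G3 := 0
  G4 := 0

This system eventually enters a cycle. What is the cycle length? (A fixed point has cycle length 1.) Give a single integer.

Answer: 1

Derivation:
Step 0: 01011
Step 1: G0=G1=1 G1=0(const) G2=(0+1>=2)=0 G3=0(const) G4=0(const) -> 10000
Step 2: G0=G1=0 G1=0(const) G2=(1+0>=2)=0 G3=0(const) G4=0(const) -> 00000
Step 3: G0=G1=0 G1=0(const) G2=(0+0>=2)=0 G3=0(const) G4=0(const) -> 00000
State from step 3 equals state from step 2 -> cycle length 1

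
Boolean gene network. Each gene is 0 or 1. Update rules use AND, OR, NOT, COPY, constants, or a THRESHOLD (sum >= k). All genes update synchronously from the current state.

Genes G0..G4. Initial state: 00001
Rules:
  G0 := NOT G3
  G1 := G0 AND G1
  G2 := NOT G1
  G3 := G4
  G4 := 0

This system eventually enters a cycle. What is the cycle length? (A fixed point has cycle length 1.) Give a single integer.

Step 0: 00001
Step 1: G0=NOT G3=NOT 0=1 G1=G0&G1=0&0=0 G2=NOT G1=NOT 0=1 G3=G4=1 G4=0(const) -> 10110
Step 2: G0=NOT G3=NOT 1=0 G1=G0&G1=1&0=0 G2=NOT G1=NOT 0=1 G3=G4=0 G4=0(const) -> 00100
Step 3: G0=NOT G3=NOT 0=1 G1=G0&G1=0&0=0 G2=NOT G1=NOT 0=1 G3=G4=0 G4=0(const) -> 10100
Step 4: G0=NOT G3=NOT 0=1 G1=G0&G1=1&0=0 G2=NOT G1=NOT 0=1 G3=G4=0 G4=0(const) -> 10100
State from step 4 equals state from step 3 -> cycle length 1

Answer: 1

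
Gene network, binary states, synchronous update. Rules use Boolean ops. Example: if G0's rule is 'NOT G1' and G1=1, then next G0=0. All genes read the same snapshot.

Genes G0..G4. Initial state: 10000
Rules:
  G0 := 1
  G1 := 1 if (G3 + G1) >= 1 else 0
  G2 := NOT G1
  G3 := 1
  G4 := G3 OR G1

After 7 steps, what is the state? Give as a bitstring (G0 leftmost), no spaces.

Step 1: G0=1(const) G1=(0+0>=1)=0 G2=NOT G1=NOT 0=1 G3=1(const) G4=G3|G1=0|0=0 -> 10110
Step 2: G0=1(const) G1=(1+0>=1)=1 G2=NOT G1=NOT 0=1 G3=1(const) G4=G3|G1=1|0=1 -> 11111
Step 3: G0=1(const) G1=(1+1>=1)=1 G2=NOT G1=NOT 1=0 G3=1(const) G4=G3|G1=1|1=1 -> 11011
Step 4: G0=1(const) G1=(1+1>=1)=1 G2=NOT G1=NOT 1=0 G3=1(const) G4=G3|G1=1|1=1 -> 11011
Step 5: G0=1(const) G1=(1+1>=1)=1 G2=NOT G1=NOT 1=0 G3=1(const) G4=G3|G1=1|1=1 -> 11011
Step 6: G0=1(const) G1=(1+1>=1)=1 G2=NOT G1=NOT 1=0 G3=1(const) G4=G3|G1=1|1=1 -> 11011
Step 7: G0=1(const) G1=(1+1>=1)=1 G2=NOT G1=NOT 1=0 G3=1(const) G4=G3|G1=1|1=1 -> 11011

11011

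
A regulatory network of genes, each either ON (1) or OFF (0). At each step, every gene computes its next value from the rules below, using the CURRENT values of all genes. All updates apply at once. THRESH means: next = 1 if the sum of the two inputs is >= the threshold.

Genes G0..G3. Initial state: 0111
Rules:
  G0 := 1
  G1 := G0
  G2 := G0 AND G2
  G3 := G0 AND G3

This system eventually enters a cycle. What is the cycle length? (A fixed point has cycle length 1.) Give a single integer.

Step 0: 0111
Step 1: G0=1(const) G1=G0=0 G2=G0&G2=0&1=0 G3=G0&G3=0&1=0 -> 1000
Step 2: G0=1(const) G1=G0=1 G2=G0&G2=1&0=0 G3=G0&G3=1&0=0 -> 1100
Step 3: G0=1(const) G1=G0=1 G2=G0&G2=1&0=0 G3=G0&G3=1&0=0 -> 1100
State from step 3 equals state from step 2 -> cycle length 1

Answer: 1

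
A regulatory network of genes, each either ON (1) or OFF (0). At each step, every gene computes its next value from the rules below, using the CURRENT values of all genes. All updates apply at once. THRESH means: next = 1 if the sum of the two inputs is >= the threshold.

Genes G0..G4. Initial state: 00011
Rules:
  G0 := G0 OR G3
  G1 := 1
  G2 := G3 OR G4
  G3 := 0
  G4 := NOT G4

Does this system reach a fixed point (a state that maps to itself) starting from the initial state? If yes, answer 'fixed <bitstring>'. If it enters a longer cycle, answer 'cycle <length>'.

Answer: cycle 2

Derivation:
Step 0: 00011
Step 1: G0=G0|G3=0|1=1 G1=1(const) G2=G3|G4=1|1=1 G3=0(const) G4=NOT G4=NOT 1=0 -> 11100
Step 2: G0=G0|G3=1|0=1 G1=1(const) G2=G3|G4=0|0=0 G3=0(const) G4=NOT G4=NOT 0=1 -> 11001
Step 3: G0=G0|G3=1|0=1 G1=1(const) G2=G3|G4=0|1=1 G3=0(const) G4=NOT G4=NOT 1=0 -> 11100
Cycle of length 2 starting at step 1 -> no fixed point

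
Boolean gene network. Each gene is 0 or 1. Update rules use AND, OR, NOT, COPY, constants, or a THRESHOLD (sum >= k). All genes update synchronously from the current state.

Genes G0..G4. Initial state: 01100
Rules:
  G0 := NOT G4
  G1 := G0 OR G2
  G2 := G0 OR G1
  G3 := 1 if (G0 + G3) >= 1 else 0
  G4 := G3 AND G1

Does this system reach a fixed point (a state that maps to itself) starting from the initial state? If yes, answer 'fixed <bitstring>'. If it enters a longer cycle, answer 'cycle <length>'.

Answer: fixed 01111

Derivation:
Step 0: 01100
Step 1: G0=NOT G4=NOT 0=1 G1=G0|G2=0|1=1 G2=G0|G1=0|1=1 G3=(0+0>=1)=0 G4=G3&G1=0&1=0 -> 11100
Step 2: G0=NOT G4=NOT 0=1 G1=G0|G2=1|1=1 G2=G0|G1=1|1=1 G3=(1+0>=1)=1 G4=G3&G1=0&1=0 -> 11110
Step 3: G0=NOT G4=NOT 0=1 G1=G0|G2=1|1=1 G2=G0|G1=1|1=1 G3=(1+1>=1)=1 G4=G3&G1=1&1=1 -> 11111
Step 4: G0=NOT G4=NOT 1=0 G1=G0|G2=1|1=1 G2=G0|G1=1|1=1 G3=(1+1>=1)=1 G4=G3&G1=1&1=1 -> 01111
Step 5: G0=NOT G4=NOT 1=0 G1=G0|G2=0|1=1 G2=G0|G1=0|1=1 G3=(0+1>=1)=1 G4=G3&G1=1&1=1 -> 01111
Fixed point reached at step 4: 01111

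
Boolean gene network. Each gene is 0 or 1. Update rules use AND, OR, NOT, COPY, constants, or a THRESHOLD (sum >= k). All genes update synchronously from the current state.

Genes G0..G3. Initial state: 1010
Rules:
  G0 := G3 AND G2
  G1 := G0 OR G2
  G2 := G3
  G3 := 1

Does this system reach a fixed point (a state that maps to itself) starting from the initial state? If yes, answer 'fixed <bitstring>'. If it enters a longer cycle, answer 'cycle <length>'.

Step 0: 1010
Step 1: G0=G3&G2=0&1=0 G1=G0|G2=1|1=1 G2=G3=0 G3=1(const) -> 0101
Step 2: G0=G3&G2=1&0=0 G1=G0|G2=0|0=0 G2=G3=1 G3=1(const) -> 0011
Step 3: G0=G3&G2=1&1=1 G1=G0|G2=0|1=1 G2=G3=1 G3=1(const) -> 1111
Step 4: G0=G3&G2=1&1=1 G1=G0|G2=1|1=1 G2=G3=1 G3=1(const) -> 1111
Fixed point reached at step 3: 1111

Answer: fixed 1111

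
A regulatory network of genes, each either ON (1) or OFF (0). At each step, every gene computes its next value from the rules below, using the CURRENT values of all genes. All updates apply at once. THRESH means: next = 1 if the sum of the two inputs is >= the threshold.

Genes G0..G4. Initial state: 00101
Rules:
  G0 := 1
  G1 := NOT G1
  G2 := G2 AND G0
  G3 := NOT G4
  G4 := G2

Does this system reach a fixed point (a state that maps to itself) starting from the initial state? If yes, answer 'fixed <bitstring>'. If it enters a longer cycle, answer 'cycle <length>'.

Answer: cycle 2

Derivation:
Step 0: 00101
Step 1: G0=1(const) G1=NOT G1=NOT 0=1 G2=G2&G0=1&0=0 G3=NOT G4=NOT 1=0 G4=G2=1 -> 11001
Step 2: G0=1(const) G1=NOT G1=NOT 1=0 G2=G2&G0=0&1=0 G3=NOT G4=NOT 1=0 G4=G2=0 -> 10000
Step 3: G0=1(const) G1=NOT G1=NOT 0=1 G2=G2&G0=0&1=0 G3=NOT G4=NOT 0=1 G4=G2=0 -> 11010
Step 4: G0=1(const) G1=NOT G1=NOT 1=0 G2=G2&G0=0&1=0 G3=NOT G4=NOT 0=1 G4=G2=0 -> 10010
Step 5: G0=1(const) G1=NOT G1=NOT 0=1 G2=G2&G0=0&1=0 G3=NOT G4=NOT 0=1 G4=G2=0 -> 11010
Cycle of length 2 starting at step 3 -> no fixed point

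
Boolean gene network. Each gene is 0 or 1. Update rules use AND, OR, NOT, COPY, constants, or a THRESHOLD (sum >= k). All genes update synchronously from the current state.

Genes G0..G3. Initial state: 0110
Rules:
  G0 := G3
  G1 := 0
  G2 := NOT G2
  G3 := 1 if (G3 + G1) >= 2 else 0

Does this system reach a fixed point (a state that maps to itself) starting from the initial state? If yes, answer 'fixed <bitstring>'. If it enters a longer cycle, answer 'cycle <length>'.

Answer: cycle 2

Derivation:
Step 0: 0110
Step 1: G0=G3=0 G1=0(const) G2=NOT G2=NOT 1=0 G3=(0+1>=2)=0 -> 0000
Step 2: G0=G3=0 G1=0(const) G2=NOT G2=NOT 0=1 G3=(0+0>=2)=0 -> 0010
Step 3: G0=G3=0 G1=0(const) G2=NOT G2=NOT 1=0 G3=(0+0>=2)=0 -> 0000
Cycle of length 2 starting at step 1 -> no fixed point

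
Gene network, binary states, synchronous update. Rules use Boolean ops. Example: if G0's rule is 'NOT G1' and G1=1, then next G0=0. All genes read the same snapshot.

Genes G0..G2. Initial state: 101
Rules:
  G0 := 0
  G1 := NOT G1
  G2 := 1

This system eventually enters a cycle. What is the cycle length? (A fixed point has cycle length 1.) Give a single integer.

Answer: 2

Derivation:
Step 0: 101
Step 1: G0=0(const) G1=NOT G1=NOT 0=1 G2=1(const) -> 011
Step 2: G0=0(const) G1=NOT G1=NOT 1=0 G2=1(const) -> 001
Step 3: G0=0(const) G1=NOT G1=NOT 0=1 G2=1(const) -> 011
State from step 3 equals state from step 1 -> cycle length 2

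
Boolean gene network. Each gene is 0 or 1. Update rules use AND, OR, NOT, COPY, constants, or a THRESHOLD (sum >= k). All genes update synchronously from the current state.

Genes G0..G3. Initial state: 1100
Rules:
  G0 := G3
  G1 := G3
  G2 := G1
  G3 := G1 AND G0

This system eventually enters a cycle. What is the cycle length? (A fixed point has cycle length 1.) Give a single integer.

Answer: 2

Derivation:
Step 0: 1100
Step 1: G0=G3=0 G1=G3=0 G2=G1=1 G3=G1&G0=1&1=1 -> 0011
Step 2: G0=G3=1 G1=G3=1 G2=G1=0 G3=G1&G0=0&0=0 -> 1100
State from step 2 equals state from step 0 -> cycle length 2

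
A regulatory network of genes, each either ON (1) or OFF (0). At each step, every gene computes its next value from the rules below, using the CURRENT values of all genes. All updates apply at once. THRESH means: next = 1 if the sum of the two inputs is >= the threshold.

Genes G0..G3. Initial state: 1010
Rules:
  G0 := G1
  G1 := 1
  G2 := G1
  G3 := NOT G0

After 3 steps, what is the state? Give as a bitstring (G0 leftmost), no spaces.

Step 1: G0=G1=0 G1=1(const) G2=G1=0 G3=NOT G0=NOT 1=0 -> 0100
Step 2: G0=G1=1 G1=1(const) G2=G1=1 G3=NOT G0=NOT 0=1 -> 1111
Step 3: G0=G1=1 G1=1(const) G2=G1=1 G3=NOT G0=NOT 1=0 -> 1110

1110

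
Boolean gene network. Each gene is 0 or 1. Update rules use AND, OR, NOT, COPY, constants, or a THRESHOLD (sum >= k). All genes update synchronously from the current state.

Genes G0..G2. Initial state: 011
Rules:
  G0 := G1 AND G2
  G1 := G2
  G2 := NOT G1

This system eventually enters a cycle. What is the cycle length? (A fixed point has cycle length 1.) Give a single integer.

Answer: 4

Derivation:
Step 0: 011
Step 1: G0=G1&G2=1&1=1 G1=G2=1 G2=NOT G1=NOT 1=0 -> 110
Step 2: G0=G1&G2=1&0=0 G1=G2=0 G2=NOT G1=NOT 1=0 -> 000
Step 3: G0=G1&G2=0&0=0 G1=G2=0 G2=NOT G1=NOT 0=1 -> 001
Step 4: G0=G1&G2=0&1=0 G1=G2=1 G2=NOT G1=NOT 0=1 -> 011
State from step 4 equals state from step 0 -> cycle length 4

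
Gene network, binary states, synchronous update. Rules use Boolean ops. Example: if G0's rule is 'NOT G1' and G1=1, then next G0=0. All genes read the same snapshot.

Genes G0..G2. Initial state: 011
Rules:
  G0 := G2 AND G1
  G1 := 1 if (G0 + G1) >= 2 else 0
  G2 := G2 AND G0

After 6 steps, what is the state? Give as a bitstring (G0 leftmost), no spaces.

Step 1: G0=G2&G1=1&1=1 G1=(0+1>=2)=0 G2=G2&G0=1&0=0 -> 100
Step 2: G0=G2&G1=0&0=0 G1=(1+0>=2)=0 G2=G2&G0=0&1=0 -> 000
Step 3: G0=G2&G1=0&0=0 G1=(0+0>=2)=0 G2=G2&G0=0&0=0 -> 000
Step 4: G0=G2&G1=0&0=0 G1=(0+0>=2)=0 G2=G2&G0=0&0=0 -> 000
Step 5: G0=G2&G1=0&0=0 G1=(0+0>=2)=0 G2=G2&G0=0&0=0 -> 000
Step 6: G0=G2&G1=0&0=0 G1=(0+0>=2)=0 G2=G2&G0=0&0=0 -> 000

000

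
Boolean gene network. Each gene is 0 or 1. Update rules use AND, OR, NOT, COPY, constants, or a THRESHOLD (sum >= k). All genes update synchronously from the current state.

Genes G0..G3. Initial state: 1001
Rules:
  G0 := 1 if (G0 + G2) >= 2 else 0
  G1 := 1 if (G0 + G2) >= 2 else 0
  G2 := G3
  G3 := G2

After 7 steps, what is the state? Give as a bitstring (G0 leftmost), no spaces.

Step 1: G0=(1+0>=2)=0 G1=(1+0>=2)=0 G2=G3=1 G3=G2=0 -> 0010
Step 2: G0=(0+1>=2)=0 G1=(0+1>=2)=0 G2=G3=0 G3=G2=1 -> 0001
Step 3: G0=(0+0>=2)=0 G1=(0+0>=2)=0 G2=G3=1 G3=G2=0 -> 0010
Step 4: G0=(0+1>=2)=0 G1=(0+1>=2)=0 G2=G3=0 G3=G2=1 -> 0001
Step 5: G0=(0+0>=2)=0 G1=(0+0>=2)=0 G2=G3=1 G3=G2=0 -> 0010
Step 6: G0=(0+1>=2)=0 G1=(0+1>=2)=0 G2=G3=0 G3=G2=1 -> 0001
Step 7: G0=(0+0>=2)=0 G1=(0+0>=2)=0 G2=G3=1 G3=G2=0 -> 0010

0010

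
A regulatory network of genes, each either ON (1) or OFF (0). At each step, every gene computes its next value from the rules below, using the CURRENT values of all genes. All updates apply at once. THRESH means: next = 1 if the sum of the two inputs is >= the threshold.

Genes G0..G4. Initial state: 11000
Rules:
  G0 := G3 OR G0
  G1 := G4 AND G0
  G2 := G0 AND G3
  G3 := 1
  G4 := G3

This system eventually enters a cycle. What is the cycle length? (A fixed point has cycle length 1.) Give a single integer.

Answer: 1

Derivation:
Step 0: 11000
Step 1: G0=G3|G0=0|1=1 G1=G4&G0=0&1=0 G2=G0&G3=1&0=0 G3=1(const) G4=G3=0 -> 10010
Step 2: G0=G3|G0=1|1=1 G1=G4&G0=0&1=0 G2=G0&G3=1&1=1 G3=1(const) G4=G3=1 -> 10111
Step 3: G0=G3|G0=1|1=1 G1=G4&G0=1&1=1 G2=G0&G3=1&1=1 G3=1(const) G4=G3=1 -> 11111
Step 4: G0=G3|G0=1|1=1 G1=G4&G0=1&1=1 G2=G0&G3=1&1=1 G3=1(const) G4=G3=1 -> 11111
State from step 4 equals state from step 3 -> cycle length 1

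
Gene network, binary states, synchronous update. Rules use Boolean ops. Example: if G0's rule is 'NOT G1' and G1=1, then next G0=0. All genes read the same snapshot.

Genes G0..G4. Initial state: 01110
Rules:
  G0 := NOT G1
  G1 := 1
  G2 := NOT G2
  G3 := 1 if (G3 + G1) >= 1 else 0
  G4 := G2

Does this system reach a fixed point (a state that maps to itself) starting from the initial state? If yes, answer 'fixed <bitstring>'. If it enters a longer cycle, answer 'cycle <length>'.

Answer: cycle 2

Derivation:
Step 0: 01110
Step 1: G0=NOT G1=NOT 1=0 G1=1(const) G2=NOT G2=NOT 1=0 G3=(1+1>=1)=1 G4=G2=1 -> 01011
Step 2: G0=NOT G1=NOT 1=0 G1=1(const) G2=NOT G2=NOT 0=1 G3=(1+1>=1)=1 G4=G2=0 -> 01110
Cycle of length 2 starting at step 0 -> no fixed point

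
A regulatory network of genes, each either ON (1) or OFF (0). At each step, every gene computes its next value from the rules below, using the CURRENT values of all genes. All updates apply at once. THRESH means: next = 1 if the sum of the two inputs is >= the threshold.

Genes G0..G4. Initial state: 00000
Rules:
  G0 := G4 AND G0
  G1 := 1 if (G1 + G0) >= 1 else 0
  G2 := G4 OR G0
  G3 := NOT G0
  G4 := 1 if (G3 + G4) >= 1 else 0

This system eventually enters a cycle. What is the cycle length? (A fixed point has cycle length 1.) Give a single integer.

Answer: 1

Derivation:
Step 0: 00000
Step 1: G0=G4&G0=0&0=0 G1=(0+0>=1)=0 G2=G4|G0=0|0=0 G3=NOT G0=NOT 0=1 G4=(0+0>=1)=0 -> 00010
Step 2: G0=G4&G0=0&0=0 G1=(0+0>=1)=0 G2=G4|G0=0|0=0 G3=NOT G0=NOT 0=1 G4=(1+0>=1)=1 -> 00011
Step 3: G0=G4&G0=1&0=0 G1=(0+0>=1)=0 G2=G4|G0=1|0=1 G3=NOT G0=NOT 0=1 G4=(1+1>=1)=1 -> 00111
Step 4: G0=G4&G0=1&0=0 G1=(0+0>=1)=0 G2=G4|G0=1|0=1 G3=NOT G0=NOT 0=1 G4=(1+1>=1)=1 -> 00111
State from step 4 equals state from step 3 -> cycle length 1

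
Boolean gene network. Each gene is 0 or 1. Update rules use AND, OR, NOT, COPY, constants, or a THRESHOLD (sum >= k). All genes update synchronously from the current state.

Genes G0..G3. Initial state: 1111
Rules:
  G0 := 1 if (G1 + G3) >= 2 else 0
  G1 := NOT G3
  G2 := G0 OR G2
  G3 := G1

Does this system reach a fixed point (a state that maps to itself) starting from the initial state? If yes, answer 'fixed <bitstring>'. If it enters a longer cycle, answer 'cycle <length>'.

Answer: cycle 4

Derivation:
Step 0: 1111
Step 1: G0=(1+1>=2)=1 G1=NOT G3=NOT 1=0 G2=G0|G2=1|1=1 G3=G1=1 -> 1011
Step 2: G0=(0+1>=2)=0 G1=NOT G3=NOT 1=0 G2=G0|G2=1|1=1 G3=G1=0 -> 0010
Step 3: G0=(0+0>=2)=0 G1=NOT G3=NOT 0=1 G2=G0|G2=0|1=1 G3=G1=0 -> 0110
Step 4: G0=(1+0>=2)=0 G1=NOT G3=NOT 0=1 G2=G0|G2=0|1=1 G3=G1=1 -> 0111
Step 5: G0=(1+1>=2)=1 G1=NOT G3=NOT 1=0 G2=G0|G2=0|1=1 G3=G1=1 -> 1011
Cycle of length 4 starting at step 1 -> no fixed point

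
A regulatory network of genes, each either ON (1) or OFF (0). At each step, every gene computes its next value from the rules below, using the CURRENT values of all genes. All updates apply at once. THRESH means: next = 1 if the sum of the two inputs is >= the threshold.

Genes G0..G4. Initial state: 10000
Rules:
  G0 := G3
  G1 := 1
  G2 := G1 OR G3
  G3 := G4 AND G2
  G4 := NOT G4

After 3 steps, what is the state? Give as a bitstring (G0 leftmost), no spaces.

Step 1: G0=G3=0 G1=1(const) G2=G1|G3=0|0=0 G3=G4&G2=0&0=0 G4=NOT G4=NOT 0=1 -> 01001
Step 2: G0=G3=0 G1=1(const) G2=G1|G3=1|0=1 G3=G4&G2=1&0=0 G4=NOT G4=NOT 1=0 -> 01100
Step 3: G0=G3=0 G1=1(const) G2=G1|G3=1|0=1 G3=G4&G2=0&1=0 G4=NOT G4=NOT 0=1 -> 01101

01101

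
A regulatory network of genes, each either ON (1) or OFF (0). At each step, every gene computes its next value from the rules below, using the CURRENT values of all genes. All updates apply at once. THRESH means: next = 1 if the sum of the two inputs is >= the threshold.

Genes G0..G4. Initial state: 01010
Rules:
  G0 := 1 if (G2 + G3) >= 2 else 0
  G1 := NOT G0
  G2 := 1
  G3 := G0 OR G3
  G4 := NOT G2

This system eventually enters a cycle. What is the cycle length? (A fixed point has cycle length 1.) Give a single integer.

Answer: 1

Derivation:
Step 0: 01010
Step 1: G0=(0+1>=2)=0 G1=NOT G0=NOT 0=1 G2=1(const) G3=G0|G3=0|1=1 G4=NOT G2=NOT 0=1 -> 01111
Step 2: G0=(1+1>=2)=1 G1=NOT G0=NOT 0=1 G2=1(const) G3=G0|G3=0|1=1 G4=NOT G2=NOT 1=0 -> 11110
Step 3: G0=(1+1>=2)=1 G1=NOT G0=NOT 1=0 G2=1(const) G3=G0|G3=1|1=1 G4=NOT G2=NOT 1=0 -> 10110
Step 4: G0=(1+1>=2)=1 G1=NOT G0=NOT 1=0 G2=1(const) G3=G0|G3=1|1=1 G4=NOT G2=NOT 1=0 -> 10110
State from step 4 equals state from step 3 -> cycle length 1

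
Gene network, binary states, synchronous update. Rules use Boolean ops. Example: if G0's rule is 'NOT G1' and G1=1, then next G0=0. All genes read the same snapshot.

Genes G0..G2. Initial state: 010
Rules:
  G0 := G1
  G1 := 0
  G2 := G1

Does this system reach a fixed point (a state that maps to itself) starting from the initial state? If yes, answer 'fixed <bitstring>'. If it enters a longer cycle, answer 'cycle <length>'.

Answer: fixed 000

Derivation:
Step 0: 010
Step 1: G0=G1=1 G1=0(const) G2=G1=1 -> 101
Step 2: G0=G1=0 G1=0(const) G2=G1=0 -> 000
Step 3: G0=G1=0 G1=0(const) G2=G1=0 -> 000
Fixed point reached at step 2: 000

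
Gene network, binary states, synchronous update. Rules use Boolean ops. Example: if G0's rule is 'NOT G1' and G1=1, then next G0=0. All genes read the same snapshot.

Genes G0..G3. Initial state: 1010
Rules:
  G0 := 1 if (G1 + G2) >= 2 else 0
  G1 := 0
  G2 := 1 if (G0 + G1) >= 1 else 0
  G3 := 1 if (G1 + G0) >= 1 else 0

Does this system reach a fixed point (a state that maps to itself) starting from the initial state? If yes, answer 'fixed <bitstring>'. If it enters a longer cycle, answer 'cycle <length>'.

Answer: fixed 0000

Derivation:
Step 0: 1010
Step 1: G0=(0+1>=2)=0 G1=0(const) G2=(1+0>=1)=1 G3=(0+1>=1)=1 -> 0011
Step 2: G0=(0+1>=2)=0 G1=0(const) G2=(0+0>=1)=0 G3=(0+0>=1)=0 -> 0000
Step 3: G0=(0+0>=2)=0 G1=0(const) G2=(0+0>=1)=0 G3=(0+0>=1)=0 -> 0000
Fixed point reached at step 2: 0000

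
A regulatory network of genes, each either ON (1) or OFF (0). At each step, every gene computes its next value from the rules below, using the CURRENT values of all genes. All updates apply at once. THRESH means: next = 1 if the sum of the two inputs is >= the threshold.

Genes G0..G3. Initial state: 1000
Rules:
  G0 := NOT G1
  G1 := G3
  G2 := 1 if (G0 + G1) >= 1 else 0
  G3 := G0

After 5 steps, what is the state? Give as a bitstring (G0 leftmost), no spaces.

Step 1: G0=NOT G1=NOT 0=1 G1=G3=0 G2=(1+0>=1)=1 G3=G0=1 -> 1011
Step 2: G0=NOT G1=NOT 0=1 G1=G3=1 G2=(1+0>=1)=1 G3=G0=1 -> 1111
Step 3: G0=NOT G1=NOT 1=0 G1=G3=1 G2=(1+1>=1)=1 G3=G0=1 -> 0111
Step 4: G0=NOT G1=NOT 1=0 G1=G3=1 G2=(0+1>=1)=1 G3=G0=0 -> 0110
Step 5: G0=NOT G1=NOT 1=0 G1=G3=0 G2=(0+1>=1)=1 G3=G0=0 -> 0010

0010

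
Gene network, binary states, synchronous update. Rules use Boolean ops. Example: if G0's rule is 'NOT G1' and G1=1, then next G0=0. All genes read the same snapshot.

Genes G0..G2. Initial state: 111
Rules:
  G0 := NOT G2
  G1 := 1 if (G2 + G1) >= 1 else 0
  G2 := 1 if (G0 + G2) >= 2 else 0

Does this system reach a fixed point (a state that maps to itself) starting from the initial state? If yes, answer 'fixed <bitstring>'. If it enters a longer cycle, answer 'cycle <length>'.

Step 0: 111
Step 1: G0=NOT G2=NOT 1=0 G1=(1+1>=1)=1 G2=(1+1>=2)=1 -> 011
Step 2: G0=NOT G2=NOT 1=0 G1=(1+1>=1)=1 G2=(0+1>=2)=0 -> 010
Step 3: G0=NOT G2=NOT 0=1 G1=(0+1>=1)=1 G2=(0+0>=2)=0 -> 110
Step 4: G0=NOT G2=NOT 0=1 G1=(0+1>=1)=1 G2=(1+0>=2)=0 -> 110
Fixed point reached at step 3: 110

Answer: fixed 110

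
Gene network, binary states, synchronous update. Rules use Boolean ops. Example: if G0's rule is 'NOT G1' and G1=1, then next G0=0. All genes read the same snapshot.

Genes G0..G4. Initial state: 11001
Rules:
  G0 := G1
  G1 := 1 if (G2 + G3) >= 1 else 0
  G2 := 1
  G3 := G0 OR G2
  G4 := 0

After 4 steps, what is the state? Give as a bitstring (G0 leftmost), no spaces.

Step 1: G0=G1=1 G1=(0+0>=1)=0 G2=1(const) G3=G0|G2=1|0=1 G4=0(const) -> 10110
Step 2: G0=G1=0 G1=(1+1>=1)=1 G2=1(const) G3=G0|G2=1|1=1 G4=0(const) -> 01110
Step 3: G0=G1=1 G1=(1+1>=1)=1 G2=1(const) G3=G0|G2=0|1=1 G4=0(const) -> 11110
Step 4: G0=G1=1 G1=(1+1>=1)=1 G2=1(const) G3=G0|G2=1|1=1 G4=0(const) -> 11110

11110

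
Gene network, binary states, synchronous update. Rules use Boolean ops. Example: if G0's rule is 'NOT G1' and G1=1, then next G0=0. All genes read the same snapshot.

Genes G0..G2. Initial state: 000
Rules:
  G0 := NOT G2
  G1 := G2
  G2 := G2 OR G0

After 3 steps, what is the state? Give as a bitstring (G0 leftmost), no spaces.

Step 1: G0=NOT G2=NOT 0=1 G1=G2=0 G2=G2|G0=0|0=0 -> 100
Step 2: G0=NOT G2=NOT 0=1 G1=G2=0 G2=G2|G0=0|1=1 -> 101
Step 3: G0=NOT G2=NOT 1=0 G1=G2=1 G2=G2|G0=1|1=1 -> 011

011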